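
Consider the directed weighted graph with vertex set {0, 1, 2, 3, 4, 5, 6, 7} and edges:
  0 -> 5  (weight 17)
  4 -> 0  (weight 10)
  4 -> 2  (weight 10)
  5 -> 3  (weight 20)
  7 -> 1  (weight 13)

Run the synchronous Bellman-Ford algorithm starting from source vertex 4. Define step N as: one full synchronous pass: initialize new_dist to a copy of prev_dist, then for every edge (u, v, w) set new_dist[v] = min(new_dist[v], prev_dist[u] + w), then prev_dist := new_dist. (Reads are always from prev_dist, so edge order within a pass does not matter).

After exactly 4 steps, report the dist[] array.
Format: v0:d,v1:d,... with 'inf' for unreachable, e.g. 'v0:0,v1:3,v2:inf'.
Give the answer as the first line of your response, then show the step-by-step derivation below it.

v0:10,v1:inf,v2:10,v3:47,v4:0,v5:27,v6:inf,v7:inf

step 1: dist = v0:10,v1:inf,v2:10,v3:inf,v4:0,v5:inf,v6:inf,v7:inf
step 2: dist = v0:10,v1:inf,v2:10,v3:inf,v4:0,v5:27,v6:inf,v7:inf
step 3: dist = v0:10,v1:inf,v2:10,v3:47,v4:0,v5:27,v6:inf,v7:inf
step 4: dist = v0:10,v1:inf,v2:10,v3:47,v4:0,v5:27,v6:inf,v7:inf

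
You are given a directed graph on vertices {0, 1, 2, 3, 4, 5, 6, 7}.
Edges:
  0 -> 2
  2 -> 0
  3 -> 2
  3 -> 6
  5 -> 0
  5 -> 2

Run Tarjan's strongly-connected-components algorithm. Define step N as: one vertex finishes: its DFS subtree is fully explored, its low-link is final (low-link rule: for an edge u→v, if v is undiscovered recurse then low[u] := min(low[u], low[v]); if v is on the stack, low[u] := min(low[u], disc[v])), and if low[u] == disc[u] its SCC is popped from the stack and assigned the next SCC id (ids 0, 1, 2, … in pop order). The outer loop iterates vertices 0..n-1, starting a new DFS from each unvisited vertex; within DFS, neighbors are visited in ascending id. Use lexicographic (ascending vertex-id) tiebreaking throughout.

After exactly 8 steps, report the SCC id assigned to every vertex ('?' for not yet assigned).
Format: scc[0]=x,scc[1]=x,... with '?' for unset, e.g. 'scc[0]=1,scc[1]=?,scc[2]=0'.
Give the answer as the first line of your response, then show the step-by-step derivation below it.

scc[0]=0,scc[1]=1,scc[2]=0,scc[3]=3,scc[4]=4,scc[5]=5,scc[6]=2,scc[7]=6

step 1: low=(low[0]=0,low[1]=?,low[2]=0,low[3]=?,low[4]=?,low[5]=?,low[6]=?,low[7]=?); scc=(scc[0]=?,scc[1]=?,scc[2]=?,scc[3]=?,scc[4]=?,scc[5]=?,scc[6]=?,scc[7]=?)
step 2: low=(low[0]=0,low[1]=?,low[2]=0,low[3]=?,low[4]=?,low[5]=?,low[6]=?,low[7]=?); scc=(scc[0]=0,scc[1]=?,scc[2]=0,scc[3]=?,scc[4]=?,scc[5]=?,scc[6]=?,scc[7]=?)
step 3: low=(low[0]=0,low[1]=2,low[2]=0,low[3]=?,low[4]=?,low[5]=?,low[6]=?,low[7]=?); scc=(scc[0]=0,scc[1]=1,scc[2]=0,scc[3]=?,scc[4]=?,scc[5]=?,scc[6]=?,scc[7]=?)
step 4: low=(low[0]=0,low[1]=2,low[2]=0,low[3]=3,low[4]=?,low[5]=?,low[6]=4,low[7]=?); scc=(scc[0]=0,scc[1]=1,scc[2]=0,scc[3]=?,scc[4]=?,scc[5]=?,scc[6]=2,scc[7]=?)
step 5: low=(low[0]=0,low[1]=2,low[2]=0,low[3]=3,low[4]=?,low[5]=?,low[6]=4,low[7]=?); scc=(scc[0]=0,scc[1]=1,scc[2]=0,scc[3]=3,scc[4]=?,scc[5]=?,scc[6]=2,scc[7]=?)
step 6: low=(low[0]=0,low[1]=2,low[2]=0,low[3]=3,low[4]=5,low[5]=?,low[6]=4,low[7]=?); scc=(scc[0]=0,scc[1]=1,scc[2]=0,scc[3]=3,scc[4]=4,scc[5]=?,scc[6]=2,scc[7]=?)
step 7: low=(low[0]=0,low[1]=2,low[2]=0,low[3]=3,low[4]=5,low[5]=6,low[6]=4,low[7]=?); scc=(scc[0]=0,scc[1]=1,scc[2]=0,scc[3]=3,scc[4]=4,scc[5]=5,scc[6]=2,scc[7]=?)
step 8: low=(low[0]=0,low[1]=2,low[2]=0,low[3]=3,low[4]=5,low[5]=6,low[6]=4,low[7]=7); scc=(scc[0]=0,scc[1]=1,scc[2]=0,scc[3]=3,scc[4]=4,scc[5]=5,scc[6]=2,scc[7]=6)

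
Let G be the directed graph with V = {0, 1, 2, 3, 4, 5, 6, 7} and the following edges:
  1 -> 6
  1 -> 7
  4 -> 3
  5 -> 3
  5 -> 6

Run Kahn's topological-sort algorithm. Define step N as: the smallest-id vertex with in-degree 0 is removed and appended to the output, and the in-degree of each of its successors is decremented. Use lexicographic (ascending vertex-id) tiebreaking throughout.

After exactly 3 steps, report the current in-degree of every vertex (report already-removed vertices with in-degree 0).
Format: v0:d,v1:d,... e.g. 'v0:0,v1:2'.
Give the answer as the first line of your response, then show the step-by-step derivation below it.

v0:0,v1:0,v2:0,v3:2,v4:0,v5:0,v6:1,v7:0

step 1: output 0; order=[0]; indeg=(0,0,0,2,0,0,2,1)
step 2: output 1; order=[0,1]; indeg=(0,0,0,2,0,0,1,0)
step 3: output 2; order=[0,1,2]; indeg=(0,0,0,2,0,0,1,0)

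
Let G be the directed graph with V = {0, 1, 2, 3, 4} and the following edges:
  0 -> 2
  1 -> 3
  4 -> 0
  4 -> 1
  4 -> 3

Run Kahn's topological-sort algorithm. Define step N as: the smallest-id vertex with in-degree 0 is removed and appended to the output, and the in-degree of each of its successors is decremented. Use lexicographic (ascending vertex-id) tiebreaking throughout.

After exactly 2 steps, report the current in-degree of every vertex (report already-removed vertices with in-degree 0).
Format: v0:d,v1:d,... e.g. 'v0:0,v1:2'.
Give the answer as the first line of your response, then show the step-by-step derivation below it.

v0:0,v1:0,v2:0,v3:1,v4:0

step 1: output 4; order=[4]; indeg=(0,0,1,1,0)
step 2: output 0; order=[4,0]; indeg=(0,0,0,1,0)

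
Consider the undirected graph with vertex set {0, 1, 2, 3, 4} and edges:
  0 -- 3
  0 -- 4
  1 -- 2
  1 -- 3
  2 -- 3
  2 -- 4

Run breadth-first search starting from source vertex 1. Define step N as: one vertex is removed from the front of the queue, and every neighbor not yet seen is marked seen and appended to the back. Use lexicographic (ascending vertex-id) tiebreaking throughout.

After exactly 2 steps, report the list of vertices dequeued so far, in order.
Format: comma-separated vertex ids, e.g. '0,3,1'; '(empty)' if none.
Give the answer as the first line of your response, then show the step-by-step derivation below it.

1,2

step 1: dequeue 1; queue=[2,3]; order=1
step 2: dequeue 2; queue=[3,4]; order=1,2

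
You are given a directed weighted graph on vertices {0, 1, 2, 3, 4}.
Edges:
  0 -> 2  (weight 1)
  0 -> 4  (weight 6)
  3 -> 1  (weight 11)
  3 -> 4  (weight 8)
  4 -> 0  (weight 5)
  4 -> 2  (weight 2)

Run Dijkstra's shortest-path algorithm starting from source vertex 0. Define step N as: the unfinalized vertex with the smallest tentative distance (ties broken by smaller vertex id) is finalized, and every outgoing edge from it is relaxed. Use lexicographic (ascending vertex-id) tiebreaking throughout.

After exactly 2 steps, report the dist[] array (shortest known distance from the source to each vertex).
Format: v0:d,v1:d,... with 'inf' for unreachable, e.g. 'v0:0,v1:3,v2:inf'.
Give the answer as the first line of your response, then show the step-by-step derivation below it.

v0:0,v1:inf,v2:1,v3:inf,v4:6

step 1: dist = v0:0,v1:inf,v2:1,v3:inf,v4:6
step 2: dist = v0:0,v1:inf,v2:1,v3:inf,v4:6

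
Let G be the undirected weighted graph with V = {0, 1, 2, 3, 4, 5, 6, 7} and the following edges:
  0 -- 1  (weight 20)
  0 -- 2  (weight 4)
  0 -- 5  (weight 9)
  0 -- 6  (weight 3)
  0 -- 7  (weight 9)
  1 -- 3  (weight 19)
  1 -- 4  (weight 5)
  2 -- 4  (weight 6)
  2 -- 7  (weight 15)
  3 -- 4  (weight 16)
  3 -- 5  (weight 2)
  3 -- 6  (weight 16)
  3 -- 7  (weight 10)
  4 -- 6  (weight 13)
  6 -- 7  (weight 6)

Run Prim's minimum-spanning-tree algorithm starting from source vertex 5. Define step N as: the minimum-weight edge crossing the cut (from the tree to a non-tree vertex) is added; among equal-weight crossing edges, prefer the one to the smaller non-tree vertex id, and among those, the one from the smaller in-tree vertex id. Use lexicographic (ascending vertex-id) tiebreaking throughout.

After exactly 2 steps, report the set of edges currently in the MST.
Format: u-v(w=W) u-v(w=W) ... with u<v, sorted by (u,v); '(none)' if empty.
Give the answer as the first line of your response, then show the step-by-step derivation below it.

0-5(w=9) 3-5(w=2)

step 1: add edge 3-5 (w=2); MST = {3-5(w=2)}
step 2: add edge 0-5 (w=9); MST = {0-5(w=9) 3-5(w=2)}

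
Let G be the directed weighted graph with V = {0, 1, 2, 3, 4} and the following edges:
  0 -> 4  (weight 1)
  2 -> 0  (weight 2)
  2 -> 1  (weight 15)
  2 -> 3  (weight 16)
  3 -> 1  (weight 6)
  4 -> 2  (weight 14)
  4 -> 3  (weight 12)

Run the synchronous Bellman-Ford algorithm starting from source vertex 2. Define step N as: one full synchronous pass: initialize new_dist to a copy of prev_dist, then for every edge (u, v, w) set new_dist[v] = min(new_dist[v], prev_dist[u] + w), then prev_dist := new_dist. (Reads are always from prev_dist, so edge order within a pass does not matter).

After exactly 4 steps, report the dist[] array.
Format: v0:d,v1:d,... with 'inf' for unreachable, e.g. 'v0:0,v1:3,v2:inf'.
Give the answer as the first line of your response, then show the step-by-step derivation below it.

v0:2,v1:15,v2:0,v3:15,v4:3

step 1: dist = v0:2,v1:15,v2:0,v3:16,v4:inf
step 2: dist = v0:2,v1:15,v2:0,v3:16,v4:3
step 3: dist = v0:2,v1:15,v2:0,v3:15,v4:3
step 4: dist = v0:2,v1:15,v2:0,v3:15,v4:3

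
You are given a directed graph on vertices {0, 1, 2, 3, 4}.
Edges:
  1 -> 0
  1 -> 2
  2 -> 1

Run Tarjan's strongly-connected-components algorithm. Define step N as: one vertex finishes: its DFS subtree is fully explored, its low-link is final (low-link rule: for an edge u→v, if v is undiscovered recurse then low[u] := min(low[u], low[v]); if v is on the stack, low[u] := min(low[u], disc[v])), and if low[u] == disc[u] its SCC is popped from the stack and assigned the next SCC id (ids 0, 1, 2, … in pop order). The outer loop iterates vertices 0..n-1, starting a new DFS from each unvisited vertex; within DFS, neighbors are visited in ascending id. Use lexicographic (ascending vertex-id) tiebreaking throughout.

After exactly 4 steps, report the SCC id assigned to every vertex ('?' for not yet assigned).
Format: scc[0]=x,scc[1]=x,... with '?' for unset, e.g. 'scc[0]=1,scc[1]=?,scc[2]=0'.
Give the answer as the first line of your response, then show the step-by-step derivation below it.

scc[0]=0,scc[1]=1,scc[2]=1,scc[3]=2,scc[4]=?

step 1: low=(low[0]=0,low[1]=?,low[2]=?,low[3]=?,low[4]=?); scc=(scc[0]=0,scc[1]=?,scc[2]=?,scc[3]=?,scc[4]=?)
step 2: low=(low[0]=0,low[1]=1,low[2]=1,low[3]=?,low[4]=?); scc=(scc[0]=0,scc[1]=?,scc[2]=?,scc[3]=?,scc[4]=?)
step 3: low=(low[0]=0,low[1]=1,low[2]=1,low[3]=?,low[4]=?); scc=(scc[0]=0,scc[1]=1,scc[2]=1,scc[3]=?,scc[4]=?)
step 4: low=(low[0]=0,low[1]=1,low[2]=1,low[3]=3,low[4]=?); scc=(scc[0]=0,scc[1]=1,scc[2]=1,scc[3]=2,scc[4]=?)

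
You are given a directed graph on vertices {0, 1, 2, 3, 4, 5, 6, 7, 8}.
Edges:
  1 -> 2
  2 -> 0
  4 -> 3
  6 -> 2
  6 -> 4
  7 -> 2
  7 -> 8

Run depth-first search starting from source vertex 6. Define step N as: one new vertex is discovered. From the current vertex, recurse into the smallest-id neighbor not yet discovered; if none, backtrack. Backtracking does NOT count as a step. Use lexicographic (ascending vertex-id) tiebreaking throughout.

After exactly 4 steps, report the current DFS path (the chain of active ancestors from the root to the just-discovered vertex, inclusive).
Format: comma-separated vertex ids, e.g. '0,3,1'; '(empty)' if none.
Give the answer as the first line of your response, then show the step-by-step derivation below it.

6,4

step 1: discover 6; path=6; order=6
step 2: discover 2; path=6>2; order=6,2
step 3: discover 0; path=6>2>0; order=6,2,0
step 4: discover 4; path=6>4; order=6,2,0,4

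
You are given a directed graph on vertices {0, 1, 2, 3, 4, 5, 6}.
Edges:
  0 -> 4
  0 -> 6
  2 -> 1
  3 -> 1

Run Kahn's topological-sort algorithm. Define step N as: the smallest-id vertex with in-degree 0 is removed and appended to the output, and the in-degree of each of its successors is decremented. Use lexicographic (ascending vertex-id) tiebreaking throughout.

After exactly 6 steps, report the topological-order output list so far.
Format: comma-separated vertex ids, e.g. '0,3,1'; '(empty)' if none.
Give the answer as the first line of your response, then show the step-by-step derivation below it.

0,2,3,1,4,5

step 1: output 0; order=[0]; indeg=(0,2,0,0,0,0,0)
step 2: output 2; order=[0,2]; indeg=(0,1,0,0,0,0,0)
step 3: output 3; order=[0,2,3]; indeg=(0,0,0,0,0,0,0)
step 4: output 1; order=[0,2,3,1]; indeg=(0,0,0,0,0,0,0)
step 5: output 4; order=[0,2,3,1,4]; indeg=(0,0,0,0,0,0,0)
step 6: output 5; order=[0,2,3,1,4,5]; indeg=(0,0,0,0,0,0,0)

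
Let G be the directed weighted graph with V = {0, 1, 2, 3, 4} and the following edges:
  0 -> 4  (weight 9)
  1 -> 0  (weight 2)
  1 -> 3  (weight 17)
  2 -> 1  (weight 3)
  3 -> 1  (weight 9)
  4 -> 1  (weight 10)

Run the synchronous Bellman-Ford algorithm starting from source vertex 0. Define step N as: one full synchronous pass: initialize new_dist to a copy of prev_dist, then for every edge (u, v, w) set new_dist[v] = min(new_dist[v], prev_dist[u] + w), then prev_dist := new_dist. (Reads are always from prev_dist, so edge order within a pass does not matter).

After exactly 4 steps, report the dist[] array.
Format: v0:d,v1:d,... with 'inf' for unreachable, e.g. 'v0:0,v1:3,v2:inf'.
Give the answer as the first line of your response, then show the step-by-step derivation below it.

v0:0,v1:19,v2:inf,v3:36,v4:9

step 1: dist = v0:0,v1:inf,v2:inf,v3:inf,v4:9
step 2: dist = v0:0,v1:19,v2:inf,v3:inf,v4:9
step 3: dist = v0:0,v1:19,v2:inf,v3:36,v4:9
step 4: dist = v0:0,v1:19,v2:inf,v3:36,v4:9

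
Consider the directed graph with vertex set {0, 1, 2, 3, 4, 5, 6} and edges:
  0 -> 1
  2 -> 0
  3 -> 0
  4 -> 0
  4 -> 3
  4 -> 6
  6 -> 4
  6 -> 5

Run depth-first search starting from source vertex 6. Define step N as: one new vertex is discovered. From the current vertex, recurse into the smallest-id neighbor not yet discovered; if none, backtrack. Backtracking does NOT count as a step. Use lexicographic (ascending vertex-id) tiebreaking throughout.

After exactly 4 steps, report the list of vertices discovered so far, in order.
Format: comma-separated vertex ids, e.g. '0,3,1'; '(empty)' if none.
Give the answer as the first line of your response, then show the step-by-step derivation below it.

6,4,0,1

step 1: discover 6; path=6; order=6
step 2: discover 4; path=6>4; order=6,4
step 3: discover 0; path=6>4>0; order=6,4,0
step 4: discover 1; path=6>4>0>1; order=6,4,0,1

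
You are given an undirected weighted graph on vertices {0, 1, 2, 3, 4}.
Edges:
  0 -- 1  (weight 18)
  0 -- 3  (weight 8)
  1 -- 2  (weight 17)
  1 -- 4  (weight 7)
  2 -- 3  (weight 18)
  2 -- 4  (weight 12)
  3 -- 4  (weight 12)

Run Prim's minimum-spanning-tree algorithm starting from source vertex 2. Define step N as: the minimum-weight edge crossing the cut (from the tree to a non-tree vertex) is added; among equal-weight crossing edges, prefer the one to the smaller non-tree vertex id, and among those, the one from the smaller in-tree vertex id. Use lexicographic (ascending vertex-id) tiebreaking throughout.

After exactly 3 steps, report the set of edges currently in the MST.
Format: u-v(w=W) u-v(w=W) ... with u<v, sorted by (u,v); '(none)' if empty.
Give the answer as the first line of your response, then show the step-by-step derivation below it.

1-4(w=7) 2-4(w=12) 3-4(w=12)

step 1: add edge 2-4 (w=12); MST = {2-4(w=12)}
step 2: add edge 1-4 (w=7); MST = {1-4(w=7) 2-4(w=12)}
step 3: add edge 3-4 (w=12); MST = {1-4(w=7) 2-4(w=12) 3-4(w=12)}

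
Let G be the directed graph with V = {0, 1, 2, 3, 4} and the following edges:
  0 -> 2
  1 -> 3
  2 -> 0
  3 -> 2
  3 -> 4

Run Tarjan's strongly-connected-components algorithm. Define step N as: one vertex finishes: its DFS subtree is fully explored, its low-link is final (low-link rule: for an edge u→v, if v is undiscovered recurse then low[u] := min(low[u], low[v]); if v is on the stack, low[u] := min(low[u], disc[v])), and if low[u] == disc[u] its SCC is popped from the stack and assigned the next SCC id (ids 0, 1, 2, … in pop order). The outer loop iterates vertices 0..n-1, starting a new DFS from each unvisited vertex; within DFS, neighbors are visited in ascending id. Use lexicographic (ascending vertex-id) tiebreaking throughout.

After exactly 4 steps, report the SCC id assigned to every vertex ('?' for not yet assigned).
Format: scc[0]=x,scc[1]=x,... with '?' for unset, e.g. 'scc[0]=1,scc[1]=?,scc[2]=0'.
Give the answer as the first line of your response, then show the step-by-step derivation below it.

scc[0]=0,scc[1]=?,scc[2]=0,scc[3]=2,scc[4]=1

step 1: low=(low[0]=0,low[1]=?,low[2]=0,low[3]=?,low[4]=?); scc=(scc[0]=?,scc[1]=?,scc[2]=?,scc[3]=?,scc[4]=?)
step 2: low=(low[0]=0,low[1]=?,low[2]=0,low[3]=?,low[4]=?); scc=(scc[0]=0,scc[1]=?,scc[2]=0,scc[3]=?,scc[4]=?)
step 3: low=(low[0]=0,low[1]=2,low[2]=0,low[3]=3,low[4]=4); scc=(scc[0]=0,scc[1]=?,scc[2]=0,scc[3]=?,scc[4]=1)
step 4: low=(low[0]=0,low[1]=2,low[2]=0,low[3]=3,low[4]=4); scc=(scc[0]=0,scc[1]=?,scc[2]=0,scc[3]=2,scc[4]=1)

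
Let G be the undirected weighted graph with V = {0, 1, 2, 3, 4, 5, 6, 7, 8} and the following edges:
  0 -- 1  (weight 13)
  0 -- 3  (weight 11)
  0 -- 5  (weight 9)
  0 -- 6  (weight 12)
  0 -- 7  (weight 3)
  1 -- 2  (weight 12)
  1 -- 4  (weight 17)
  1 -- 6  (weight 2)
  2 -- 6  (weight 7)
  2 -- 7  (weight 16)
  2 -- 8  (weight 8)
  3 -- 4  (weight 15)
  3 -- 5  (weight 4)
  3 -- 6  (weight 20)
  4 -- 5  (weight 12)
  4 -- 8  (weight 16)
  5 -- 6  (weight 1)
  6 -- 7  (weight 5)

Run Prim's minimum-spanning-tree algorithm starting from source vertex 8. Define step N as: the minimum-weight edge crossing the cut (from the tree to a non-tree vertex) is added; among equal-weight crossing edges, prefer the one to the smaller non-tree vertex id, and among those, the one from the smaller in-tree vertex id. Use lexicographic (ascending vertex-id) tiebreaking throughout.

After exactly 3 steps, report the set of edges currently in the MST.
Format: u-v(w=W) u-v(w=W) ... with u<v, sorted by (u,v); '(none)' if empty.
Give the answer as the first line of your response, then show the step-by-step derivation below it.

2-6(w=7) 2-8(w=8) 5-6(w=1)

step 1: add edge 2-8 (w=8); MST = {2-8(w=8)}
step 2: add edge 2-6 (w=7); MST = {2-6(w=7) 2-8(w=8)}
step 3: add edge 5-6 (w=1); MST = {2-6(w=7) 2-8(w=8) 5-6(w=1)}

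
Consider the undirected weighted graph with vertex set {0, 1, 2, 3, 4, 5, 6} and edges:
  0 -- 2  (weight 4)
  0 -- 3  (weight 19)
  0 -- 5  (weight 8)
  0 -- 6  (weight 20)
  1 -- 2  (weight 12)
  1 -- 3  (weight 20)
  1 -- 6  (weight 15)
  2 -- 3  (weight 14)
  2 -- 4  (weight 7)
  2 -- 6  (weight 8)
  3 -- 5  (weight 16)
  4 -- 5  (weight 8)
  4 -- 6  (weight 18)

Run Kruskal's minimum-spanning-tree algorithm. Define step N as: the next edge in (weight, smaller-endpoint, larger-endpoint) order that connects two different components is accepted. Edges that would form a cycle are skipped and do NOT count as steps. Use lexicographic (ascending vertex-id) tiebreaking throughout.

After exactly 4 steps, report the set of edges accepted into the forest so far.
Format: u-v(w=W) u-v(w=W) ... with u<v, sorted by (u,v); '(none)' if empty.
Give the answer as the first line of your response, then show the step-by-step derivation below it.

0-2(w=4) 0-5(w=8) 2-4(w=7) 2-6(w=8)

step 1: add edge 0-2 (w=4); MST = {0-2(w=4)}
step 2: add edge 2-4 (w=7); MST = {0-2(w=4) 2-4(w=7)}
step 3: add edge 0-5 (w=8); MST = {0-2(w=4) 0-5(w=8) 2-4(w=7)}
step 4: add edge 2-6 (w=8); MST = {0-2(w=4) 0-5(w=8) 2-4(w=7) 2-6(w=8)}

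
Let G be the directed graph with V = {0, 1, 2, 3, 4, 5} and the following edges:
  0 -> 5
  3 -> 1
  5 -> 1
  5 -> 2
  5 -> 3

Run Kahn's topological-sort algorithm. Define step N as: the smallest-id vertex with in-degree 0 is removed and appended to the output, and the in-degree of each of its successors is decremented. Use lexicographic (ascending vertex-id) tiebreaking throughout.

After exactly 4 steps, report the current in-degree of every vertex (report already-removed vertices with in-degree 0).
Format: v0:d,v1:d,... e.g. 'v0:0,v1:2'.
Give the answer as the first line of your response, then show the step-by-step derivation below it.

v0:0,v1:1,v2:0,v3:0,v4:0,v5:0

step 1: output 0; order=[0]; indeg=(0,2,1,1,0,0)
step 2: output 4; order=[0,4]; indeg=(0,2,1,1,0,0)
step 3: output 5; order=[0,4,5]; indeg=(0,1,0,0,0,0)
step 4: output 2; order=[0,4,5,2]; indeg=(0,1,0,0,0,0)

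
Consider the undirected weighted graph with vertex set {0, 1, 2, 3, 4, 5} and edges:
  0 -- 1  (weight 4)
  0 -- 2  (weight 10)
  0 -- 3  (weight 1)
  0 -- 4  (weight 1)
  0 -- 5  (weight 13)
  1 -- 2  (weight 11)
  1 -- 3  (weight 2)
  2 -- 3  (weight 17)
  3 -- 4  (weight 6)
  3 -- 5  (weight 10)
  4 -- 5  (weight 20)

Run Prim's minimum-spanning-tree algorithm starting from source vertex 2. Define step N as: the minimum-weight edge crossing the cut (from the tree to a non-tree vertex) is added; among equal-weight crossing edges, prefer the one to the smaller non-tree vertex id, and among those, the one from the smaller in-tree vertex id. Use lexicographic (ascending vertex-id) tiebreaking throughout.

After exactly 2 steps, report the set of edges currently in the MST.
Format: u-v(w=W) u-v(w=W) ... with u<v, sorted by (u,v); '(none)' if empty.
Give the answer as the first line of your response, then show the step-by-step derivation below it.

0-2(w=10) 0-3(w=1)

step 1: add edge 0-2 (w=10); MST = {0-2(w=10)}
step 2: add edge 0-3 (w=1); MST = {0-2(w=10) 0-3(w=1)}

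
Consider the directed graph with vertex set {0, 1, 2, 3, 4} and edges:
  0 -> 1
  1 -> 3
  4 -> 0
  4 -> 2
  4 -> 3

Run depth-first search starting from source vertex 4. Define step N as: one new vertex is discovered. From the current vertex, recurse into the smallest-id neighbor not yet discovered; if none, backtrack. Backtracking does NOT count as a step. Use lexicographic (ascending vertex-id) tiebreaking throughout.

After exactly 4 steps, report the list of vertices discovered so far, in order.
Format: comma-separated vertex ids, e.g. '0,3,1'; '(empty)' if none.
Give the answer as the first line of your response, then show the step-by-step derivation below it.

4,0,1,3

step 1: discover 4; path=4; order=4
step 2: discover 0; path=4>0; order=4,0
step 3: discover 1; path=4>0>1; order=4,0,1
step 4: discover 3; path=4>0>1>3; order=4,0,1,3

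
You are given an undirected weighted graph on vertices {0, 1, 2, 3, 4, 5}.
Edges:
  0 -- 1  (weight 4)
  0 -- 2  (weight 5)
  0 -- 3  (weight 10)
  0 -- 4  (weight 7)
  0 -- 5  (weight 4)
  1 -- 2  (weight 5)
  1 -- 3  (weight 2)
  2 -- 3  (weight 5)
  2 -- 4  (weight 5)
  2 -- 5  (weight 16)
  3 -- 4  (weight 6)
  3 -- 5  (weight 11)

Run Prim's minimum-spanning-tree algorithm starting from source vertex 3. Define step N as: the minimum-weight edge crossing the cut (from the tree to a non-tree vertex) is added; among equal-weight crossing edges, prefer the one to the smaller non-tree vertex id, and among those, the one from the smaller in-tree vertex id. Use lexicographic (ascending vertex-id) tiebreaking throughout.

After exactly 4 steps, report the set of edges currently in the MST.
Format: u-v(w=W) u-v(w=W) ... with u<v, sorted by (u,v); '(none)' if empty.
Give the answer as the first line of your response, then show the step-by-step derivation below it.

0-1(w=4) 0-2(w=5) 0-5(w=4) 1-3(w=2)

step 1: add edge 1-3 (w=2); MST = {1-3(w=2)}
step 2: add edge 0-1 (w=4); MST = {0-1(w=4) 1-3(w=2)}
step 3: add edge 0-5 (w=4); MST = {0-1(w=4) 0-5(w=4) 1-3(w=2)}
step 4: add edge 0-2 (w=5); MST = {0-1(w=4) 0-2(w=5) 0-5(w=4) 1-3(w=2)}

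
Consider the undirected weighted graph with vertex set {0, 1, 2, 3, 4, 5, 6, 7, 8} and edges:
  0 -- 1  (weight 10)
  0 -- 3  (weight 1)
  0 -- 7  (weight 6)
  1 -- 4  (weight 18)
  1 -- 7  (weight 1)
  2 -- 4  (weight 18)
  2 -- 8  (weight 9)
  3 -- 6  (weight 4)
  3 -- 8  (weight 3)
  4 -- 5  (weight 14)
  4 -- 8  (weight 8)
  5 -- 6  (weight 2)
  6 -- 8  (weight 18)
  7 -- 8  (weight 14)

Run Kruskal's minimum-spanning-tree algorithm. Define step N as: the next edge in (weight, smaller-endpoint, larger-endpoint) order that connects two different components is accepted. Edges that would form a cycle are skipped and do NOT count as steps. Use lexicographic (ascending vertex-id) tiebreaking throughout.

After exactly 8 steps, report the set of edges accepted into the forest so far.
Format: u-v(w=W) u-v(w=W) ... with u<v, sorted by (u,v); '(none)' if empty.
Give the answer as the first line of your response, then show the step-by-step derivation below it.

0-3(w=1) 0-7(w=6) 1-7(w=1) 2-8(w=9) 3-6(w=4) 3-8(w=3) 4-8(w=8) 5-6(w=2)

step 1: add edge 0-3 (w=1); MST = {0-3(w=1)}
step 2: add edge 1-7 (w=1); MST = {0-3(w=1) 1-7(w=1)}
step 3: add edge 5-6 (w=2); MST = {0-3(w=1) 1-7(w=1) 5-6(w=2)}
step 4: add edge 3-8 (w=3); MST = {0-3(w=1) 1-7(w=1) 3-8(w=3) 5-6(w=2)}
step 5: add edge 3-6 (w=4); MST = {0-3(w=1) 1-7(w=1) 3-6(w=4) 3-8(w=3) 5-6(w=2)}
step 6: add edge 0-7 (w=6); MST = {0-3(w=1) 0-7(w=6) 1-7(w=1) 3-6(w=4) 3-8(w=3) 5-6(w=2)}
step 7: add edge 4-8 (w=8); MST = {0-3(w=1) 0-7(w=6) 1-7(w=1) 3-6(w=4) 3-8(w=3) 4-8(w=8) 5-6(w=2)}
step 8: add edge 2-8 (w=9); MST = {0-3(w=1) 0-7(w=6) 1-7(w=1) 2-8(w=9) 3-6(w=4) 3-8(w=3) 4-8(w=8) 5-6(w=2)}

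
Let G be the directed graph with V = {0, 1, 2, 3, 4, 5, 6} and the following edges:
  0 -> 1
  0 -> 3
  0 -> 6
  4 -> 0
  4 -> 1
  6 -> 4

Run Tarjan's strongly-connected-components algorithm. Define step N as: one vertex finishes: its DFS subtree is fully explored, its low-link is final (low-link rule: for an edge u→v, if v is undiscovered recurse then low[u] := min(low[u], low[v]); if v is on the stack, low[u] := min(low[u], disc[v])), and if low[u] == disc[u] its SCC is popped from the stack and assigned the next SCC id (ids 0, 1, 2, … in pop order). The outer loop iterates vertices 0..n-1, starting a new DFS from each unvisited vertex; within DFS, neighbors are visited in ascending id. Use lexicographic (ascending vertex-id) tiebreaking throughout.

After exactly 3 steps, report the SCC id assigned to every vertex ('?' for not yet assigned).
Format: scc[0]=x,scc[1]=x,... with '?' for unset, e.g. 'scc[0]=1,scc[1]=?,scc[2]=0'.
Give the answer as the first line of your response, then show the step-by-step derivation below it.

scc[0]=?,scc[1]=0,scc[2]=?,scc[3]=1,scc[4]=?,scc[5]=?,scc[6]=?

step 1: low=(low[0]=0,low[1]=1,low[2]=?,low[3]=?,low[4]=?,low[5]=?,low[6]=?); scc=(scc[0]=?,scc[1]=0,scc[2]=?,scc[3]=?,scc[4]=?,scc[5]=?,scc[6]=?)
step 2: low=(low[0]=0,low[1]=1,low[2]=?,low[3]=2,low[4]=?,low[5]=?,low[6]=?); scc=(scc[0]=?,scc[1]=0,scc[2]=?,scc[3]=1,scc[4]=?,scc[5]=?,scc[6]=?)
step 3: low=(low[0]=0,low[1]=1,low[2]=?,low[3]=2,low[4]=0,low[5]=?,low[6]=3); scc=(scc[0]=?,scc[1]=0,scc[2]=?,scc[3]=1,scc[4]=?,scc[5]=?,scc[6]=?)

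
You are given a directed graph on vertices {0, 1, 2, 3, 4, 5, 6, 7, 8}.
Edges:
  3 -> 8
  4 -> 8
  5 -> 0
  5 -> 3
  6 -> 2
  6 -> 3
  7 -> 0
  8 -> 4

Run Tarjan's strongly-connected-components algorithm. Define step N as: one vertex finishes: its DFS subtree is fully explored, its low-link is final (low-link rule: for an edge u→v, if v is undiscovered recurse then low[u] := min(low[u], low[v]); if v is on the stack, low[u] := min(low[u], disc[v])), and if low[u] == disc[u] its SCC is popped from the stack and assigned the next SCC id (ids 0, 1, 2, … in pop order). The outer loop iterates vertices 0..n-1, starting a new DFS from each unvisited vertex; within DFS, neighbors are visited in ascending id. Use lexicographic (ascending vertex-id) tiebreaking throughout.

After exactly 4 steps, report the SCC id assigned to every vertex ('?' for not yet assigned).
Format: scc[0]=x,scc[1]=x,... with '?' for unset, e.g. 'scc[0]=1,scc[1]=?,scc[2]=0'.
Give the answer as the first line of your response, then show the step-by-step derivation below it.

scc[0]=0,scc[1]=1,scc[2]=2,scc[3]=?,scc[4]=?,scc[5]=?,scc[6]=?,scc[7]=?,scc[8]=?

step 1: low=(low[0]=0,low[1]=?,low[2]=?,low[3]=?,low[4]=?,low[5]=?,low[6]=?,low[7]=?,low[8]=?); scc=(scc[0]=0,scc[1]=?,scc[2]=?,scc[3]=?,scc[4]=?,scc[5]=?,scc[6]=?,scc[7]=?,scc[8]=?)
step 2: low=(low[0]=0,low[1]=1,low[2]=?,low[3]=?,low[4]=?,low[5]=?,low[6]=?,low[7]=?,low[8]=?); scc=(scc[0]=0,scc[1]=1,scc[2]=?,scc[3]=?,scc[4]=?,scc[5]=?,scc[6]=?,scc[7]=?,scc[8]=?)
step 3: low=(low[0]=0,low[1]=1,low[2]=2,low[3]=?,low[4]=?,low[5]=?,low[6]=?,low[7]=?,low[8]=?); scc=(scc[0]=0,scc[1]=1,scc[2]=2,scc[3]=?,scc[4]=?,scc[5]=?,scc[6]=?,scc[7]=?,scc[8]=?)
step 4: low=(low[0]=0,low[1]=1,low[2]=2,low[3]=3,low[4]=4,low[5]=?,low[6]=?,low[7]=?,low[8]=4); scc=(scc[0]=0,scc[1]=1,scc[2]=2,scc[3]=?,scc[4]=?,scc[5]=?,scc[6]=?,scc[7]=?,scc[8]=?)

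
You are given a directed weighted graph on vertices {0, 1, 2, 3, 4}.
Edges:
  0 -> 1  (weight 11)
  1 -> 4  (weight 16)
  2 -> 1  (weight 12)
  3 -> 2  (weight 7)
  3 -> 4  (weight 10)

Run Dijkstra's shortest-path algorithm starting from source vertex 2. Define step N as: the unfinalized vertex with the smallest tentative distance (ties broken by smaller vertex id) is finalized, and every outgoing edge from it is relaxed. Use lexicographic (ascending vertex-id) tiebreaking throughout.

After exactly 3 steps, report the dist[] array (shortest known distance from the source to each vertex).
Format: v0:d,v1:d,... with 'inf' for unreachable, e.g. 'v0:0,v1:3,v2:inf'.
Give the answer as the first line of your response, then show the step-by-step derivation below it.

v0:inf,v1:12,v2:0,v3:inf,v4:28

step 1: dist = v0:inf,v1:12,v2:0,v3:inf,v4:inf
step 2: dist = v0:inf,v1:12,v2:0,v3:inf,v4:28
step 3: dist = v0:inf,v1:12,v2:0,v3:inf,v4:28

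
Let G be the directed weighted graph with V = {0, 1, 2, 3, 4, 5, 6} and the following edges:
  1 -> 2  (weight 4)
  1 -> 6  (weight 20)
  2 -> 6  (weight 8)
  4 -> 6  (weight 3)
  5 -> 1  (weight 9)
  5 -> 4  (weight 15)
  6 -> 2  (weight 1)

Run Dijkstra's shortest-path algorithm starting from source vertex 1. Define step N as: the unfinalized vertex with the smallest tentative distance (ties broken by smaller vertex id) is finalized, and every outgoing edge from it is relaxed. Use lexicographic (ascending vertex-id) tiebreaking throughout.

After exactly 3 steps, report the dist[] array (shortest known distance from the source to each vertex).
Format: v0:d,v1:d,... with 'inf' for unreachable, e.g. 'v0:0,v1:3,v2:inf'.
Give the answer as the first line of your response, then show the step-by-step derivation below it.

v0:inf,v1:0,v2:4,v3:inf,v4:inf,v5:inf,v6:12

step 1: dist = v0:inf,v1:0,v2:4,v3:inf,v4:inf,v5:inf,v6:20
step 2: dist = v0:inf,v1:0,v2:4,v3:inf,v4:inf,v5:inf,v6:12
step 3: dist = v0:inf,v1:0,v2:4,v3:inf,v4:inf,v5:inf,v6:12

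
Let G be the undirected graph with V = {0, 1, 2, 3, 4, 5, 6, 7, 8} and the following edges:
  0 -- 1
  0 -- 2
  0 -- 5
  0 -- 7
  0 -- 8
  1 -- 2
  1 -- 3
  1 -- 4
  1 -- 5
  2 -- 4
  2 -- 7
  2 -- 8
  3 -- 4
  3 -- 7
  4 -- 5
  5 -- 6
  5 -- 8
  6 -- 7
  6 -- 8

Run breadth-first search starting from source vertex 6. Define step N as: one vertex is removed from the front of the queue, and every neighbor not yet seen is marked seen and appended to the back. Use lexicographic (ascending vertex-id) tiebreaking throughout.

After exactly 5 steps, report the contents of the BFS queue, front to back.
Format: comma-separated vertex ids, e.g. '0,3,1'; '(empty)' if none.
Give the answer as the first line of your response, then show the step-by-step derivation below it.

1,4,2,3

step 1: dequeue 6; queue=[5,7,8]; order=6
step 2: dequeue 5; queue=[7,8,0,1,4]; order=6,5
step 3: dequeue 7; queue=[8,0,1,4,2,3]; order=6,5,7
step 4: dequeue 8; queue=[0,1,4,2,3]; order=6,5,7,8
step 5: dequeue 0; queue=[1,4,2,3]; order=6,5,7,8,0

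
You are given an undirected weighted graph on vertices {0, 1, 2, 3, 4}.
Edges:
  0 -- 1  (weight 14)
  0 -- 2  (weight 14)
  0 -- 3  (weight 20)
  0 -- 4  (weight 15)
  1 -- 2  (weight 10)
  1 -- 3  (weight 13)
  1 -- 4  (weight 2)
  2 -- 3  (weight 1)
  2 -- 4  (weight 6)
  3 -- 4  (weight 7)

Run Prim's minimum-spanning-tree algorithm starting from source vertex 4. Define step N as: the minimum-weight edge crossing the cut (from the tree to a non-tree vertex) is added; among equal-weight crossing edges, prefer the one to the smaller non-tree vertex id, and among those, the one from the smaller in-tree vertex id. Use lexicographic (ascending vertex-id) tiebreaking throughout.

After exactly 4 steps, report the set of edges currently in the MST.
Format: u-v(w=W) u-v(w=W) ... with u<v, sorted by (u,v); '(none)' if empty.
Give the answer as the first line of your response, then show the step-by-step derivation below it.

0-1(w=14) 1-4(w=2) 2-3(w=1) 2-4(w=6)

step 1: add edge 1-4 (w=2); MST = {1-4(w=2)}
step 2: add edge 2-4 (w=6); MST = {1-4(w=2) 2-4(w=6)}
step 3: add edge 2-3 (w=1); MST = {1-4(w=2) 2-3(w=1) 2-4(w=6)}
step 4: add edge 0-1 (w=14); MST = {0-1(w=14) 1-4(w=2) 2-3(w=1) 2-4(w=6)}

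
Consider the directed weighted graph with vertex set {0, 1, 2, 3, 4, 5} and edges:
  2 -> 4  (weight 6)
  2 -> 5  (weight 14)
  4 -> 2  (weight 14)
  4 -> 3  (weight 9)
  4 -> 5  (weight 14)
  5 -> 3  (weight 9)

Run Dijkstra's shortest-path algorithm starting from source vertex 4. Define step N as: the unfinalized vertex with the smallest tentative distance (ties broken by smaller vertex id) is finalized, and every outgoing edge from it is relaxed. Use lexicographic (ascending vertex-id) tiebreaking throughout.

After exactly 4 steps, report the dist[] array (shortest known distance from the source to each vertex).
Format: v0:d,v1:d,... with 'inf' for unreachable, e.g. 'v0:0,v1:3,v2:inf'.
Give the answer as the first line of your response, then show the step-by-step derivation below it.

v0:inf,v1:inf,v2:14,v3:9,v4:0,v5:14

step 1: dist = v0:inf,v1:inf,v2:14,v3:9,v4:0,v5:14
step 2: dist = v0:inf,v1:inf,v2:14,v3:9,v4:0,v5:14
step 3: dist = v0:inf,v1:inf,v2:14,v3:9,v4:0,v5:14
step 4: dist = v0:inf,v1:inf,v2:14,v3:9,v4:0,v5:14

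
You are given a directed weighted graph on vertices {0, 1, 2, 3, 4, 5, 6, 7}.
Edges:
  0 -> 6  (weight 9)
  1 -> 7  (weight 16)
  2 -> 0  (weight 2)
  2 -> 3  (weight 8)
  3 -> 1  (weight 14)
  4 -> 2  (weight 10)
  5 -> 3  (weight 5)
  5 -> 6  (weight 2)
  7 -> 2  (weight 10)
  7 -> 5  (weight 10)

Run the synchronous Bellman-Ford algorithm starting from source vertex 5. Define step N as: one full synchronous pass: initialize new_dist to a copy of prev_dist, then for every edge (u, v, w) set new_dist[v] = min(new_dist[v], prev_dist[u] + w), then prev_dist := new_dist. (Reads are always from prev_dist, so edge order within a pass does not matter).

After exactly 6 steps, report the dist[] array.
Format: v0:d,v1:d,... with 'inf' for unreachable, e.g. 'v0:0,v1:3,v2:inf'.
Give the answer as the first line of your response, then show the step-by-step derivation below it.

v0:47,v1:19,v2:45,v3:5,v4:inf,v5:0,v6:2,v7:35

step 1: dist = v0:inf,v1:inf,v2:inf,v3:5,v4:inf,v5:0,v6:2,v7:inf
step 2: dist = v0:inf,v1:19,v2:inf,v3:5,v4:inf,v5:0,v6:2,v7:inf
step 3: dist = v0:inf,v1:19,v2:inf,v3:5,v4:inf,v5:0,v6:2,v7:35
step 4: dist = v0:inf,v1:19,v2:45,v3:5,v4:inf,v5:0,v6:2,v7:35
step 5: dist = v0:47,v1:19,v2:45,v3:5,v4:inf,v5:0,v6:2,v7:35
step 6: dist = v0:47,v1:19,v2:45,v3:5,v4:inf,v5:0,v6:2,v7:35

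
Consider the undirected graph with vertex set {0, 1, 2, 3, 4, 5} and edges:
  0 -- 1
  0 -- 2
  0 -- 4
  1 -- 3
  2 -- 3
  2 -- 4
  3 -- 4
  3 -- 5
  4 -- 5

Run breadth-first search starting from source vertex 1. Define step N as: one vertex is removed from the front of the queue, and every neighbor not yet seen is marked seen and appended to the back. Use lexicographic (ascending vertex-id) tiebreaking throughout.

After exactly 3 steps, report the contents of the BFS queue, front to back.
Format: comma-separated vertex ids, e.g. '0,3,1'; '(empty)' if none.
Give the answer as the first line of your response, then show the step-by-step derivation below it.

2,4,5

step 1: dequeue 1; queue=[0,3]; order=1
step 2: dequeue 0; queue=[3,2,4]; order=1,0
step 3: dequeue 3; queue=[2,4,5]; order=1,0,3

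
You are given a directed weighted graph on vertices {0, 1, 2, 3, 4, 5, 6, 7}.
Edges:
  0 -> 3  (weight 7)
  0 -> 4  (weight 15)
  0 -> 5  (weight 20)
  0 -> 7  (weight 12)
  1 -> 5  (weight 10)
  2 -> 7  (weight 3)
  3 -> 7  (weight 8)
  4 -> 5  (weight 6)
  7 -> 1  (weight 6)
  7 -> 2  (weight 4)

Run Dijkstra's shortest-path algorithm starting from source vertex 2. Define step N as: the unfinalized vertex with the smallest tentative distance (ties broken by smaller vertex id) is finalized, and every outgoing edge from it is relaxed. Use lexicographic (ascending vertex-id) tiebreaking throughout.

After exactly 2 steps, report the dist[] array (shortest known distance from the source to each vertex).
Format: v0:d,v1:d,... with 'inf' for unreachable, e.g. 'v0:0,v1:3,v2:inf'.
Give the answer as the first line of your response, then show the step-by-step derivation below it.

v0:inf,v1:9,v2:0,v3:inf,v4:inf,v5:inf,v6:inf,v7:3

step 1: dist = v0:inf,v1:inf,v2:0,v3:inf,v4:inf,v5:inf,v6:inf,v7:3
step 2: dist = v0:inf,v1:9,v2:0,v3:inf,v4:inf,v5:inf,v6:inf,v7:3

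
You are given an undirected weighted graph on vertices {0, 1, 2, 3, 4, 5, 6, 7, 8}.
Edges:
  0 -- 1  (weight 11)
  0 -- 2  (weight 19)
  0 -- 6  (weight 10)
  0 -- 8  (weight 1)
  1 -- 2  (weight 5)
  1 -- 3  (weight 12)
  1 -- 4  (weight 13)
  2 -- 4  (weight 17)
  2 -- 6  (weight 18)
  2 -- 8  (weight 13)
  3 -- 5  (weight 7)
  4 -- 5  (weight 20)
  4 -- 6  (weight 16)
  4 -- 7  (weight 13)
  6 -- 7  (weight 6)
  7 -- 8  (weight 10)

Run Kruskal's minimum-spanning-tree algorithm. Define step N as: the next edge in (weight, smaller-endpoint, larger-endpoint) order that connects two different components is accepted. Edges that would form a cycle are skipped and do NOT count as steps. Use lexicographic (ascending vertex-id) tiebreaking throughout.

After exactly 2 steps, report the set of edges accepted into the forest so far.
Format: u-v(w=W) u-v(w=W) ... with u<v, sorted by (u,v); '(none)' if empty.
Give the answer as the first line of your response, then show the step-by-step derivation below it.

0-8(w=1) 1-2(w=5)

step 1: add edge 0-8 (w=1); MST = {0-8(w=1)}
step 2: add edge 1-2 (w=5); MST = {0-8(w=1) 1-2(w=5)}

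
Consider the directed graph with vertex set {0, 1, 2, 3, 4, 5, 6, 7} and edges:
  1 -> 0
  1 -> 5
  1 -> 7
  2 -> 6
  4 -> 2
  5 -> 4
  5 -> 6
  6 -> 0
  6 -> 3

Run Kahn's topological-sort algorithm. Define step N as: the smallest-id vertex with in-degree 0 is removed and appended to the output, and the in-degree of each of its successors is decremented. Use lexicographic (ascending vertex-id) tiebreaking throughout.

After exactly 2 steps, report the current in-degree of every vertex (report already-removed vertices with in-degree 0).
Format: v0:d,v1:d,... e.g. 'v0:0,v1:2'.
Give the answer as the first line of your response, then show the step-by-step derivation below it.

v0:1,v1:0,v2:1,v3:1,v4:0,v5:0,v6:1,v7:0

step 1: output 1; order=[1]; indeg=(1,0,1,1,1,0,2,0)
step 2: output 5; order=[1,5]; indeg=(1,0,1,1,0,0,1,0)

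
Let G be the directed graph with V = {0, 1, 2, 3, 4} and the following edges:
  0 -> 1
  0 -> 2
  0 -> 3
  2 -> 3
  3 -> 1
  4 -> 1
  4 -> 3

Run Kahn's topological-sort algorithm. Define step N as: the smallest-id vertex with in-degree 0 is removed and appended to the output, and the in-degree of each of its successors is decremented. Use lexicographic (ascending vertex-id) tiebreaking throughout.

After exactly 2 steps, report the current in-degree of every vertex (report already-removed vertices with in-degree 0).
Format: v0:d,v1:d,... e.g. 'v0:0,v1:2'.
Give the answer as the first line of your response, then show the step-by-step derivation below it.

v0:0,v1:2,v2:0,v3:1,v4:0

step 1: output 0; order=[0]; indeg=(0,2,0,2,0)
step 2: output 2; order=[0,2]; indeg=(0,2,0,1,0)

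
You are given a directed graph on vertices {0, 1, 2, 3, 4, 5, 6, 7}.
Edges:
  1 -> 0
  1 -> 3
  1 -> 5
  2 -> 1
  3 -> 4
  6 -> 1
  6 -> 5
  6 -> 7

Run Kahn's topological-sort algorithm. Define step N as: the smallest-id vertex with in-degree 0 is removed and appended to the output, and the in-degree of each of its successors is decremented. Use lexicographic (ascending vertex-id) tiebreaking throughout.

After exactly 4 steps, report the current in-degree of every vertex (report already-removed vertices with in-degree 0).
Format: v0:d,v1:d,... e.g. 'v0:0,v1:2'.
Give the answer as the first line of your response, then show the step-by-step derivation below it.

v0:0,v1:0,v2:0,v3:0,v4:1,v5:0,v6:0,v7:0

step 1: output 2; order=[2]; indeg=(1,1,0,1,1,2,0,1)
step 2: output 6; order=[2,6]; indeg=(1,0,0,1,1,1,0,0)
step 3: output 1; order=[2,6,1]; indeg=(0,0,0,0,1,0,0,0)
step 4: output 0; order=[2,6,1,0]; indeg=(0,0,0,0,1,0,0,0)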